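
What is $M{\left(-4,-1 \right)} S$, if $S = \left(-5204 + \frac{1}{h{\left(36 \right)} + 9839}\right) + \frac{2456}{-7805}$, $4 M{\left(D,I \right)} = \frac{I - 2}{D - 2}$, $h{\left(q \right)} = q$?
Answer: $- \frac{80223858539}{123319000} \approx -650.54$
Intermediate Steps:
$M{\left(D,I \right)} = \frac{-2 + I}{4 \left(-2 + D\right)}$ ($M{\left(D,I \right)} = \frac{\left(I - 2\right) \frac{1}{D - 2}}{4} = \frac{\left(-2 + I\right) \frac{1}{-2 + D}}{4} = \frac{\frac{1}{-2 + D} \left(-2 + I\right)}{4} = \frac{-2 + I}{4 \left(-2 + D\right)}$)
$S = - \frac{80223858539}{15414875}$ ($S = \left(-5204 + \frac{1}{36 + 9839}\right) + \frac{2456}{-7805} = \left(-5204 + \frac{1}{9875}\right) + 2456 \left(- \frac{1}{7805}\right) = \left(-5204 + \frac{1}{9875}\right) - \frac{2456}{7805} = - \frac{51389499}{9875} - \frac{2456}{7805} = - \frac{80223858539}{15414875} \approx -5204.3$)
$M{\left(-4,-1 \right)} S = \frac{-2 - 1}{4 \left(-2 - 4\right)} \left(- \frac{80223858539}{15414875}\right) = \frac{1}{4} \frac{1}{-6} \left(-3\right) \left(- \frac{80223858539}{15414875}\right) = \frac{1}{4} \left(- \frac{1}{6}\right) \left(-3\right) \left(- \frac{80223858539}{15414875}\right) = \frac{1}{8} \left(- \frac{80223858539}{15414875}\right) = - \frac{80223858539}{123319000}$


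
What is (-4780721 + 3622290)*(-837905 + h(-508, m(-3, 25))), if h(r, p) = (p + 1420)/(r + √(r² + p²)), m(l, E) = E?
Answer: 121161819309903/125 - 334786559*√258689/125 ≈ 9.6793e+11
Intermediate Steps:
h(r, p) = (1420 + p)/(r + √(p² + r²))
(-4780721 + 3622290)*(-837905 + h(-508, m(-3, 25))) = (-4780721 + 3622290)*(-837905 + (1420 + 25)/(-508 + √(25² + (-508)²))) = -1158431*(-837905 + 1445/(-508 + √(625 + 258064))) = -1158431*(-837905 + 1445/(-508 + √258689)) = 970655127055 - 1673932795/(-508 + √258689)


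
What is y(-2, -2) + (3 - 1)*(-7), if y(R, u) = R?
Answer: -16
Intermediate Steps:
y(-2, -2) + (3 - 1)*(-7) = -2 + (3 - 1)*(-7) = -2 + 2*(-7) = -2 - 14 = -16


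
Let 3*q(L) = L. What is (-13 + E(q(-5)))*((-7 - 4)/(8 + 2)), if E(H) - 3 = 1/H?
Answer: 583/50 ≈ 11.660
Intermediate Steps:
q(L) = L/3
E(H) = 3 + 1/H
(-13 + E(q(-5)))*((-7 - 4)/(8 + 2)) = (-13 + (3 + 1/((1/3)*(-5))))*((-7 - 4)/(8 + 2)) = (-13 + (3 + 1/(-5/3)))*(-11/10) = (-13 + (3 - 3/5))*(-11*1/10) = (-13 + 12/5)*(-11/10) = -53/5*(-11/10) = 583/50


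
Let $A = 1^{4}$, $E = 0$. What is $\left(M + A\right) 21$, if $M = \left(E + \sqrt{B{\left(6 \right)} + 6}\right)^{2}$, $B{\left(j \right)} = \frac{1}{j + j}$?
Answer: $\frac{595}{4} \approx 148.75$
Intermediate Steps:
$B{\left(j \right)} = \frac{1}{2 j}$
$A = 1$
$M = \frac{73}{12}$ ($M = \left(0 + \sqrt{\frac{1}{2 \cdot 6} + 6}\right)^{2} = \left(0 + \sqrt{\frac{1}{2} \cdot \frac{1}{6} + 6}\right)^{2} = \left(0 + \sqrt{\frac{1}{12} + 6}\right)^{2} = \left(0 + \sqrt{\frac{73}{12}}\right)^{2} = \left(0 + \frac{\sqrt{219}}{6}\right)^{2} = \left(\frac{\sqrt{219}}{6}\right)^{2} = \frac{73}{12} \approx 6.0833$)
$\left(M + A\right) 21 = \left(\frac{73}{12} + 1\right) 21 = \frac{85}{12} \cdot 21 = \frac{595}{4}$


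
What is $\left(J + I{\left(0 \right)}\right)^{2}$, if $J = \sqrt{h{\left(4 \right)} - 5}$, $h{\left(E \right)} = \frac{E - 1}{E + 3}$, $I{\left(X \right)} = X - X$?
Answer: $- \frac{32}{7} \approx -4.5714$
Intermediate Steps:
$I{\left(X \right)} = 0$
$h{\left(E \right)} = \frac{-1 + E}{3 + E}$
$J = \frac{4 i \sqrt{14}}{7}$ ($J = \sqrt{\frac{-1 + 4}{3 + 4} - 5} = \sqrt{\frac{1}{7} \cdot 3 - 5} = \sqrt{\frac{3}{7} - 5} = \sqrt{- \frac{32}{7}} = \frac{4 i \sqrt{14}}{7} \approx 2.1381 i$)
$\left(J + I{\left(0 \right)}\right)^{2} = \left(\frac{4 i \sqrt{14}}{7} + 0\right)^{2} = \left(\frac{4 i \sqrt{14}}{7}\right)^{2} = - \frac{32}{7}$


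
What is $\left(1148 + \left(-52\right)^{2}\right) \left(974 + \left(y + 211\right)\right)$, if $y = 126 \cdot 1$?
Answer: $5049972$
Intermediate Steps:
$y = 126$
$\left(1148 + \left(-52\right)^{2}\right) \left(974 + \left(y + 211\right)\right) = \left(1148 + \left(-52\right)^{2}\right) \left(974 + \left(126 + 211\right)\right) = \left(1148 + 2704\right) \left(974 + 337\right) = 3852 \cdot 1311 = 5049972$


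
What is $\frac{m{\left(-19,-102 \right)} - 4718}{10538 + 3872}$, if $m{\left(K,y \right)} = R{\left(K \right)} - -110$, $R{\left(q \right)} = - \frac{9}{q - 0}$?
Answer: $- \frac{87543}{273790} \approx -0.31975$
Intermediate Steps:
$R{\left(q \right)} = - \frac{9}{q}$ ($R{\left(q \right)} = - \frac{9}{q + 0} = - \frac{9}{q}$)
$m{\left(K,y \right)} = 110 - \frac{9}{K}$ ($m{\left(K,y \right)} = - \frac{9}{K} - -110 = - \frac{9}{K} + 110 = 110 - \frac{9}{K}$)
$\frac{m{\left(-19,-102 \right)} - 4718}{10538 + 3872} = \frac{\left(110 - \frac{9}{-19}\right) - 4718}{10538 + 3872} = \frac{\left(110 - - \frac{9}{19}\right) - 4718}{14410} = \left(\left(110 + \frac{9}{19}\right) - 4718\right) \frac{1}{14410} = \left(\frac{2099}{19} - 4718\right) \frac{1}{14410} = \left(- \frac{87543}{19}\right) \frac{1}{14410} = - \frac{87543}{273790}$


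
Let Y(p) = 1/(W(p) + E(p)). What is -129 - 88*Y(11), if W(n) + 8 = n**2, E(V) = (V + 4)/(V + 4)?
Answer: -7397/57 ≈ -129.77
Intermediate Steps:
E(V) = 1 (E(V) = (4 + V)/(4 + V) = 1)
W(n) = -8 + n**2
Y(p) = 1/(-7 + p**2) (Y(p) = 1/((-8 + p**2) + 1) = 1/(-7 + p**2))
-129 - 88*Y(11) = -129 - 88/(-7 + 11**2) = -129 - 88/(-7 + 121) = -129 - 88/114 = -129 - 88*1/114 = -129 - 44/57 = -7397/57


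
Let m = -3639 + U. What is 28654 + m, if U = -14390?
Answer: 10625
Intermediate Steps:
m = -18029 (m = -3639 - 14390 = -18029)
28654 + m = 28654 - 18029 = 10625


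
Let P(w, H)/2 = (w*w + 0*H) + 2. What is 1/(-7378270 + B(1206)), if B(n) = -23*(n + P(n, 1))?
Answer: -1/74310156 ≈ -1.3457e-8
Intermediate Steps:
P(w, H) = 4 + 2*w² (P(w, H) = 2*((w*w + 0*H) + 2) = 2*((w² + 0) + 2) = 2*(w² + 2) = 2*(2 + w²) = 4 + 2*w²)
B(n) = -92 - 46*n² - 23*n (B(n) = -23*(n + (4 + 2*n²)) = -23*(4 + n + 2*n²) = -92 - 46*n² - 23*n)
1/(-7378270 + B(1206)) = 1/(-7378270 + (-92 - 46*1206² - 23*1206)) = 1/(-7378270 + (-92 - 46*1454436 - 27738)) = 1/(-7378270 + (-92 - 66904056 - 27738)) = 1/(-7378270 - 66931886) = 1/(-74310156) = -1/74310156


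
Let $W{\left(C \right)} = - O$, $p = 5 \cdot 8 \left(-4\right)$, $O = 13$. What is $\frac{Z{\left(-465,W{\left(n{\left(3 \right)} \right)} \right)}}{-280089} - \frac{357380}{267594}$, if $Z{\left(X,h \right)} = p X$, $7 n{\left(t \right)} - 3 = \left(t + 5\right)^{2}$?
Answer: $- \frac{6667066690}{4163896437} \approx -1.6012$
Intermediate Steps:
$n{\left(t \right)} = \frac{3}{7} + \frac{\left(5 + t\right)^{2}}{7}$ ($n{\left(t \right)} = \frac{3}{7} + \frac{\left(t + 5\right)^{2}}{7} = \frac{3}{7} + \frac{\left(5 + t\right)^{2}}{7}$)
$p = -160$ ($p = 40 \left(-4\right) = -160$)
$W{\left(C \right)} = -13$ ($W{\left(C \right)} = \left(-1\right) 13 = -13$)
$Z{\left(X,h \right)} = - 160 X$
$\frac{Z{\left(-465,W{\left(n{\left(3 \right)} \right)} \right)}}{-280089} - \frac{357380}{267594} = \frac{\left(-160\right) \left(-465\right)}{-280089} - \frac{357380}{267594} = 74400 \left(- \frac{1}{280089}\right) - \frac{178690}{133797} = - \frac{24800}{93363} - \frac{178690}{133797} = - \frac{6667066690}{4163896437}$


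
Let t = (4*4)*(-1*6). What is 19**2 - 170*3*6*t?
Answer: 294121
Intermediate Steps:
t = -96 (t = 16*(-6) = -96)
19**2 - 170*3*6*t = 19**2 - 170*3*6*(-96) = 361 - 3060*(-96) = 361 - 170*(-1728) = 361 + 293760 = 294121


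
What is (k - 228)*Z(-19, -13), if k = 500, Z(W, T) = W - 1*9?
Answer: -7616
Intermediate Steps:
Z(W, T) = -9 + W (Z(W, T) = W - 9 = -9 + W)
(k - 228)*Z(-19, -13) = (500 - 228)*(-9 - 19) = 272*(-28) = -7616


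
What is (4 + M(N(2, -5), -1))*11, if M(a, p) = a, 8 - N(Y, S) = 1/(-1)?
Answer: 143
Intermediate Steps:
N(Y, S) = 9 (N(Y, S) = 8 - 1/(-1) = 8 - 1*(-1) = 8 + 1 = 9)
(4 + M(N(2, -5), -1))*11 = (4 + 9)*11 = 13*11 = 143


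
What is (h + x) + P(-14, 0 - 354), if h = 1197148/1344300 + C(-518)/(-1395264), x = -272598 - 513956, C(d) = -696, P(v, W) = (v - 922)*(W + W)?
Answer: -2420083460173993/19538056200 ≈ -1.2387e+5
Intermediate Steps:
P(v, W) = 2*W*(-922 + v) (P(v, W) = (-922 + v)*(2*W) = 2*W*(-922 + v))
x = -786554
h = 17409095207/19538056200 (h = 1197148/1344300 - 696/(-1395264) = 1197148*(1/1344300) - 696*(-1/1395264) = 299287/336075 + 29/58136 = 17409095207/19538056200 ≈ 0.89104)
(h + x) + P(-14, 0 - 354) = (17409095207/19538056200 - 786554) + 2*(0 - 354)*(-922 - 14) = -15367718847239593/19538056200 + 2*(-354)*(-936) = -15367718847239593/19538056200 + 662688 = -2420083460173993/19538056200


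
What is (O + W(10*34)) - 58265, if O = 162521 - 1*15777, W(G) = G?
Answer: 88819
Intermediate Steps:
O = 146744 (O = 162521 - 15777 = 146744)
(O + W(10*34)) - 58265 = (146744 + 10*34) - 58265 = (146744 + 340) - 58265 = 147084 - 58265 = 88819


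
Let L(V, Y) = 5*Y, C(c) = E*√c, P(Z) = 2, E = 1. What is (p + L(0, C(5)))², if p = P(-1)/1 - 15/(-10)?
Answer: 549/4 + 35*√5 ≈ 215.51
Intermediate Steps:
C(c) = √c (C(c) = 1*√c = √c)
p = 7/2 (p = 2/1 - 15/(-10) = 2*1 - 15*(-⅒) = 2 + 3/2 = 7/2 ≈ 3.5000)
(p + L(0, C(5)))² = (7/2 + 5*√5)²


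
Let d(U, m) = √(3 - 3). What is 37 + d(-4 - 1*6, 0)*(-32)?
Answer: 37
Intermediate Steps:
d(U, m) = 0 (d(U, m) = √0 = 0)
37 + d(-4 - 1*6, 0)*(-32) = 37 + 0*(-32) = 37 + 0 = 37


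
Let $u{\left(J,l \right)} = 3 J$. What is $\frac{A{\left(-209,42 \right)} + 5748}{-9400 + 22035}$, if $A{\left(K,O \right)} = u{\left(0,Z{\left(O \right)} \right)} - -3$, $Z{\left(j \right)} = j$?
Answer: $\frac{5751}{12635} \approx 0.45516$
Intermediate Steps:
$A{\left(K,O \right)} = 3$ ($A{\left(K,O \right)} = 3 \cdot 0 - -3 = 0 + 3 = 3$)
$\frac{A{\left(-209,42 \right)} + 5748}{-9400 + 22035} = \frac{3 + 5748}{-9400 + 22035} = \frac{5751}{12635}$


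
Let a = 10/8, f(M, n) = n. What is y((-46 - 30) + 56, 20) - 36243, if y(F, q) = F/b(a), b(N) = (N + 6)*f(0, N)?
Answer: -1051111/29 ≈ -36245.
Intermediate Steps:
a = 5/4 (a = 10*(⅛) = 5/4 ≈ 1.2500)
b(N) = N*(6 + N) (b(N) = (N + 6)*N = (6 + N)*N = N*(6 + N))
y(F, q) = 16*F/145 (y(F, q) = F/((5*(6 + 5/4)/4)) = F/(((5/4)*(29/4))) = F/(145/16) = F*(16/145) = 16*F/145)
y((-46 - 30) + 56, 20) - 36243 = 16*((-46 - 30) + 56)/145 - 36243 = 16*(-76 + 56)/145 - 36243 = (16/145)*(-20) - 36243 = -64/29 - 36243 = -1051111/29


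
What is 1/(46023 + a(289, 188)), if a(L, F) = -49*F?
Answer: 1/36811 ≈ 2.7166e-5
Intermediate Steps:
1/(46023 + a(289, 188)) = 1/(46023 - 49*188) = 1/(46023 - 9212) = 1/36811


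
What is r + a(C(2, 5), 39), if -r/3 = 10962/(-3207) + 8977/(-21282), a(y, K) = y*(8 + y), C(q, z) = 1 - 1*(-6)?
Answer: 883626871/7583486 ≈ 116.52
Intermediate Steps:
C(q, z) = 7 (C(q, z) = 1 + 6 = 7)
r = 87360841/7583486 (r = -3*(10962/(-3207) + 8977/(-21282)) = -3*(10962*(-1/3207) + 8977*(-1/21282)) = -3*(-3654/1069 - 8977/21282) = -3*(-87360841/22750458) = 87360841/7583486 ≈ 11.520)
r + a(C(2, 5), 39) = 87360841/7583486 + 7*(8 + 7) = 87360841/7583486 + 7*15 = 87360841/7583486 + 105 = 883626871/7583486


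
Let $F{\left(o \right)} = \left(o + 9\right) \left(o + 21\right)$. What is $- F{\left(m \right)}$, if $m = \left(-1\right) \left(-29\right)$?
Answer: $-1900$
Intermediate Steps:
$m = 29$
$F{\left(o \right)} = \left(9 + o\right) \left(21 + o\right)$
$- F{\left(m \right)} = - (189 + 29^{2} + 30 \cdot 29) = - (189 + 841 + 870) = \left(-1\right) 1900 = -1900$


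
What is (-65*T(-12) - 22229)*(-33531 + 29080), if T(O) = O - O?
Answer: 98941279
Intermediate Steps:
T(O) = 0
(-65*T(-12) - 22229)*(-33531 + 29080) = (-65*0 - 22229)*(-33531 + 29080) = (0 - 22229)*(-4451) = -22229*(-4451) = 98941279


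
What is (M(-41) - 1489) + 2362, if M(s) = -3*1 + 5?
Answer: 875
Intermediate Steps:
M(s) = 2 (M(s) = -3 + 5 = 2)
(M(-41) - 1489) + 2362 = (2 - 1489) + 2362 = -1487 + 2362 = 875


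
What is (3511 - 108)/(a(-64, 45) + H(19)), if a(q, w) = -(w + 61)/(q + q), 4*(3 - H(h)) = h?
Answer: -217792/59 ≈ -3691.4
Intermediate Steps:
H(h) = 3 - h/4
a(q, w) = -(61 + w)/(2*q)
(3511 - 108)/(a(-64, 45) + H(19)) = (3511 - 108)/((½)*(-61 - 1*45)/(-64) + (3 - ¼*19)) = 3403/((½)*(-1/64)*(-61 - 45) + (3 - 19/4)) = 3403/((½)*(-1/64)*(-106) - 7/4) = 3403/(53/64 - 7/4) = 3403/(-59/64) = 3403*(-64/59) = -217792/59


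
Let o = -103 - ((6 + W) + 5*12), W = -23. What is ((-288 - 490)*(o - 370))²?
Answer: 161160496704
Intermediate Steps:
o = -146 (o = -103 - ((6 - 23) + 5*12) = -103 - (-17 + 60) = -103 - 1*43 = -103 - 43 = -146)
((-288 - 490)*(o - 370))² = ((-288 - 490)*(-146 - 370))² = (-778*(-516))² = 401448² = 161160496704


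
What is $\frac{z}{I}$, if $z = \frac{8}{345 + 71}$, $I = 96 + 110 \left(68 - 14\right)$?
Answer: $\frac{1}{313872} \approx 3.186 \cdot 10^{-6}$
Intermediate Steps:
$I = 6036$ ($I = 96 + 110 \left(68 - 14\right) = 96 + 110 \cdot 54 = 96 + 5940 = 6036$)
$z = \frac{1}{52}$ ($z = \frac{8}{416} = 8 \cdot \frac{1}{416} = \frac{1}{52} \approx 0.019231$)
$\frac{z}{I} = \frac{1}{52 \cdot 6036} = \frac{1}{52} \cdot \frac{1}{6036} = \frac{1}{313872}$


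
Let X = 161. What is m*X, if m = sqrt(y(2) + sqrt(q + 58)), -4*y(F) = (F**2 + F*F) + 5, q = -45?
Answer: 161*sqrt(-13 + 4*sqrt(13))/2 ≈ 96.001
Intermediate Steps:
y(F) = -5/4 - F**2/2 (y(F) = -((F**2 + F*F) + 5)/4 = -((F**2 + F**2) + 5)/4 = -(2*F**2 + 5)/4 = -(5 + 2*F**2)/4 = -5/4 - F**2/2)
m = sqrt(-13/4 + sqrt(13)) (m = sqrt((-5/4 - 1/2*2**2) + sqrt(-45 + 58)) = sqrt((-5/4 - 1/2*4) + sqrt(13)) = sqrt((-5/4 - 2) + sqrt(13)) = sqrt(-13/4 + sqrt(13)) ≈ 0.59628)
m*X = (sqrt(-13 + 4*sqrt(13))/2)*161 = 161*sqrt(-13 + 4*sqrt(13))/2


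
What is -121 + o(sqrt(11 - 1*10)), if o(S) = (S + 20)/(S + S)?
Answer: -221/2 ≈ -110.50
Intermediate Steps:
o(S) = (20 + S)/(2*S) (o(S) = (20 + S)/((2*S)) = (20 + S)*(1/(2*S)) = (20 + S)/(2*S))
-121 + o(sqrt(11 - 1*10)) = -121 + (20 + sqrt(11 - 1*10))/(2*(sqrt(11 - 1*10))) = -121 + (20 + sqrt(11 - 10))/(2*(sqrt(11 - 10))) = -121 + (20 + sqrt(1))/(2*(sqrt(1))) = -121 + (1/2)*(20 + 1)/1 = -121 + (1/2)*1*21 = -121 + 21/2 = -221/2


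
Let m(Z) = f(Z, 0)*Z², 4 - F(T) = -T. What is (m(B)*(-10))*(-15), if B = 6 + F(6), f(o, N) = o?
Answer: 614400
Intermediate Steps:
F(T) = 4 + T (F(T) = 4 - (-1)*T = 4 + T)
B = 16 (B = 6 + (4 + 6) = 6 + 10 = 16)
m(Z) = Z³ (m(Z) = Z*Z² = Z³)
(m(B)*(-10))*(-15) = (16³*(-10))*(-15) = (4096*(-10))*(-15) = -40960*(-15) = 614400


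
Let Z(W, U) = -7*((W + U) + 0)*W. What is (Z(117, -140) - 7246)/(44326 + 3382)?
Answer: 11591/47708 ≈ 0.24296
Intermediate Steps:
Z(W, U) = -7*W*(U + W) (Z(W, U) = -7*((U + W) + 0)*W = -7*(U + W)*W = -7*W*(U + W))
(Z(117, -140) - 7246)/(44326 + 3382) = (-7*117*(-140 + 117) - 7246)/(44326 + 3382) = (-7*117*(-23) - 7246)/47708 = (18837 - 7246)*(1/47708) = 11591*(1/47708) = 11591/47708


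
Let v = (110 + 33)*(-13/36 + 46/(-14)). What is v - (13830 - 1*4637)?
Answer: -2448053/252 ≈ -9714.5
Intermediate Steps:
v = -131417/252 (v = 143*(-13*1/36 + 46*(-1/14)) = 143*(-13/36 - 23/7) = 143*(-919/252) = -131417/252 ≈ -521.50)
v - (13830 - 1*4637) = -131417/252 - (13830 - 1*4637) = -131417/252 - (13830 - 4637) = -131417/252 - 1*9193 = -131417/252 - 9193 = -2448053/252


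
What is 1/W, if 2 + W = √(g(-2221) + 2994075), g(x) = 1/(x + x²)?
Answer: 9861240/14762626354021 + 2*√18197249499429340155/14762626354021 ≈ 0.00057859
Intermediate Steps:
W = -2 + √18197249499429340155/2465310 (W = -2 + √(1/((-2221)*(1 - 2221)) + 2994075) = -2 + √(-1/2221/(-2220) + 2994075) = -2 + √(-1/2221*(-1/2220) + 2994075) = -2 + √(1/4930620 + 2994075) = -2 + √(14762646076501/4930620) = -2 + √18197249499429340155/2465310 ≈ 1728.3)
1/W = 1/(-2 + √18197249499429340155/2465310)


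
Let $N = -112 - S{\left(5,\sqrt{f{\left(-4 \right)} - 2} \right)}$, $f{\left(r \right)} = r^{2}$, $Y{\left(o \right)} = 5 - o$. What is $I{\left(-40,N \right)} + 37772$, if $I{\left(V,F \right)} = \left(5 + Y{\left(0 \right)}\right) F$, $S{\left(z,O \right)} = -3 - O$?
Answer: $36682 + 10 \sqrt{14} \approx 36719.0$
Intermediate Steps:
$N = -109 + \sqrt{14}$ ($N = -112 - \left(-3 - \sqrt{\left(-4\right)^{2} - 2}\right) = -112 - \left(-3 - \sqrt{16 - 2}\right) = -112 - \left(-3 - \sqrt{14}\right) = -112 + \left(3 + \sqrt{14}\right) = -109 + \sqrt{14} \approx -105.26$)
$I{\left(V,F \right)} = 10 F$ ($I{\left(V,F \right)} = \left(5 + \left(5 - 0\right)\right) F = \left(5 + \left(5 + 0\right)\right) F = \left(5 + 5\right) F = 10 F$)
$I{\left(-40,N \right)} + 37772 = 10 \left(-109 + \sqrt{14}\right) + 37772 = \left(-1090 + 10 \sqrt{14}\right) + 37772 = 36682 + 10 \sqrt{14}$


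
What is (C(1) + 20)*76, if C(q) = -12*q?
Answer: 608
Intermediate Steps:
(C(1) + 20)*76 = (-12*1 + 20)*76 = (-12 + 20)*76 = 8*76 = 608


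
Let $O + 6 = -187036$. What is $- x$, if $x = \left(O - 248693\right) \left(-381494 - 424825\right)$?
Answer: $-351341409465$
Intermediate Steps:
$O = -187042$ ($O = -6 - 187036 = -187042$)
$x = 351341409465$ ($x = \left(-187042 - 248693\right) \left(-381494 - 424825\right) = \left(-435735\right) \left(-806319\right) = 351341409465$)
$- x = \left(-1\right) 351341409465 = -351341409465$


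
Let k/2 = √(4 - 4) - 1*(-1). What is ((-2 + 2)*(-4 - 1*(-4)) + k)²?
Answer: 4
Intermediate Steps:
k = 2 (k = 2*(√(4 - 4) - 1*(-1)) = 2*(√0 + 1) = 2*(0 + 1) = 2*1 = 2)
((-2 + 2)*(-4 - 1*(-4)) + k)² = ((-2 + 2)*(-4 - 1*(-4)) + 2)² = (0*(-4 + 4) + 2)² = (0*0 + 2)² = (0 + 2)² = 2² = 4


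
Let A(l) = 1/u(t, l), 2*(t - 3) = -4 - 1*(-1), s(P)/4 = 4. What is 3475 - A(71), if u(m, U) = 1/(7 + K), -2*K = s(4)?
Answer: 3476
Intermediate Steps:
s(P) = 16 (s(P) = 4*4 = 16)
K = -8 (K = -1/2*16 = -8)
t = 3/2 (t = 3 + (-4 - 1*(-1))/2 = 3 + (-4 + 1)/2 = 3 + (1/2)*(-3) = 3 - 3/2 = 3/2 ≈ 1.5000)
u(m, U) = -1 (u(m, U) = 1/(7 - 8) = 1/(-1) = -1)
A(l) = -1 (A(l) = 1/(-1) = -1)
3475 - A(71) = 3475 - 1*(-1) = 3475 + 1 = 3476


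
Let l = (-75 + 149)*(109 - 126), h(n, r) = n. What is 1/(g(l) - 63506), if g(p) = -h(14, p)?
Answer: -1/63520 ≈ -1.5743e-5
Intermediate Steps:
l = -1258 (l = 74*(-17) = -1258)
g(p) = -14 (g(p) = -1*14 = -14)
1/(g(l) - 63506) = 1/(-14 - 63506) = 1/(-63520) = -1/63520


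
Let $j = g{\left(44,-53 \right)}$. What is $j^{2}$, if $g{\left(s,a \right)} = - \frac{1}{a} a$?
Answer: $1$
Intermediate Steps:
$g{\left(s,a \right)} = -1$
$j = -1$
$j^{2} = \left(-1\right)^{2} = 1$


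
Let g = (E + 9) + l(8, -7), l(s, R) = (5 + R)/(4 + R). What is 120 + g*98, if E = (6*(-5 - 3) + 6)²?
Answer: 521818/3 ≈ 1.7394e+5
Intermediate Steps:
l(s, R) = (5 + R)/(4 + R)
E = 1764 (E = (6*(-8) + 6)² = (-48 + 6)² = (-42)² = 1764)
g = 5321/3 (g = (1764 + 9) + (5 - 7)/(4 - 7) = 1773 - 2/(-3) = 1773 - ⅓*(-2) = 1773 + ⅔ = 5321/3 ≈ 1773.7)
120 + g*98 = 120 + (5321/3)*98 = 120 + 521458/3 = 521818/3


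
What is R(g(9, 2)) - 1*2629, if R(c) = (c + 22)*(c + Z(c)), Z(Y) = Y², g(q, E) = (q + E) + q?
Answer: 15011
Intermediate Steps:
g(q, E) = E + 2*q (g(q, E) = (E + q) + q = E + 2*q)
R(c) = (22 + c)*(c + c²) (R(c) = (c + 22)*(c + c²) = (22 + c)*(c + c²))
R(g(9, 2)) - 1*2629 = (2 + 2*9)*(22 + (2 + 2*9)² + 23*(2 + 2*9)) - 1*2629 = (2 + 18)*(22 + (2 + 18)² + 23*(2 + 18)) - 2629 = 20*(22 + 20² + 23*20) - 2629 = 20*(22 + 400 + 460) - 2629 = 20*882 - 2629 = 17640 - 2629 = 15011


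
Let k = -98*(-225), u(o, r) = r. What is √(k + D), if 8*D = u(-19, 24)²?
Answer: 3*√2458 ≈ 148.73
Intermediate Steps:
k = 22050
D = 72 (D = (⅛)*24² = (⅛)*576 = 72)
√(k + D) = √(22050 + 72) = √22122 = 3*√2458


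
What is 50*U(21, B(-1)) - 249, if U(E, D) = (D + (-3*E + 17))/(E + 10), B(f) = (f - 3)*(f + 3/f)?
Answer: -9219/31 ≈ -297.39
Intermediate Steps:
B(f) = (-3 + f)*(f + 3/f)
U(E, D) = (17 + D - 3*E)/(10 + E) (U(E, D) = (D + (17 - 3*E))/(10 + E) = (17 + D - 3*E)/(10 + E))
50*U(21, B(-1)) - 249 = 50*((17 + (3 + (-1)² - 9/(-1) - 3*(-1)) - 3*21)/(10 + 21)) - 249 = 50*((17 + (3 + 1 - 9*(-1) + 3) - 63)/31) - 249 = 50*((17 + (3 + 1 + 9 + 3) - 63)/31) - 249 = 50*((17 + 16 - 63)/31) - 249 = 50*((1/31)*(-30)) - 249 = 50*(-30/31) - 249 = -1500/31 - 249 = -9219/31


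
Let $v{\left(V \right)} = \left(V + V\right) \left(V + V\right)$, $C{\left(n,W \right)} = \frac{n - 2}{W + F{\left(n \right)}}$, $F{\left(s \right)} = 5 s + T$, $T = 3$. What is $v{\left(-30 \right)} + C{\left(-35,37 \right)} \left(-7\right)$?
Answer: $\frac{485741}{135} \approx 3598.1$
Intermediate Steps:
$F{\left(s \right)} = 3 + 5 s$ ($F{\left(s \right)} = 5 s + 3 = 3 + 5 s$)
$C{\left(n,W \right)} = \frac{-2 + n}{3 + W + 5 n}$ ($C{\left(n,W \right)} = \frac{n - 2}{W + \left(3 + 5 n\right)} = \frac{-2 + n}{3 + W + 5 n}$)
$v{\left(V \right)} = 4 V^{2}$ ($v{\left(V \right)} = 2 V 2 V = 4 V^{2}$)
$v{\left(-30 \right)} + C{\left(-35,37 \right)} \left(-7\right) = 4 \left(-30\right)^{2} + \frac{-2 - 35}{3 + 37 + 5 \left(-35\right)} \left(-7\right) = 4 \cdot 900 + \frac{1}{3 + 37 - 175} \left(-37\right) \left(-7\right) = 3600 + \frac{1}{-135} \left(-37\right) \left(-7\right) = 3600 + \left(- \frac{1}{135}\right) \left(-37\right) \left(-7\right) = 3600 + \frac{37}{135} \left(-7\right) = 3600 - \frac{259}{135} = \frac{485741}{135}$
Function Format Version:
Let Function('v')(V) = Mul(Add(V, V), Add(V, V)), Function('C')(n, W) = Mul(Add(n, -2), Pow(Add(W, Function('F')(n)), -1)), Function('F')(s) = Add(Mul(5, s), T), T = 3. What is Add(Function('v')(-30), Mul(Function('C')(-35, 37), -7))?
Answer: Rational(485741, 135) ≈ 3598.1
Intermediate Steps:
Function('F')(s) = Add(3, Mul(5, s)) (Function('F')(s) = Add(Mul(5, s), 3) = Add(3, Mul(5, s)))
Function('C')(n, W) = Mul(Pow(Add(3, W, Mul(5, n)), -1), Add(-2, n)) (Function('C')(n, W) = Mul(Add(n, -2), Pow(Add(W, Add(3, Mul(5, n))), -1)) = Mul(Add(-2, n), Pow(Add(3, W, Mul(5, n)), -1)) = Mul(Pow(Add(3, W, Mul(5, n)), -1), Add(-2, n)))
Function('v')(V) = Mul(4, Pow(V, 2)) (Function('v')(V) = Mul(Mul(2, V), Mul(2, V)) = Mul(4, Pow(V, 2)))
Add(Function('v')(-30), Mul(Function('C')(-35, 37), -7)) = Add(Mul(4, Pow(-30, 2)), Mul(Mul(Pow(Add(3, 37, Mul(5, -35)), -1), Add(-2, -35)), -7)) = Add(Mul(4, 900), Mul(Mul(Pow(Add(3, 37, -175), -1), -37), -7)) = Add(3600, Mul(Mul(Pow(-135, -1), -37), -7)) = Add(3600, Mul(Mul(Rational(-1, 135), -37), -7)) = Add(3600, Mul(Rational(37, 135), -7)) = Add(3600, Rational(-259, 135)) = Rational(485741, 135)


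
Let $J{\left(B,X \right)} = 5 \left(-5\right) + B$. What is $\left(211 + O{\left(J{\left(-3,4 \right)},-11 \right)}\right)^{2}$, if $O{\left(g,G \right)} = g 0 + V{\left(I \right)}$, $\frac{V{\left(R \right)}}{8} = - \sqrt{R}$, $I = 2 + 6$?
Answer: $45033 - 6752 \sqrt{2} \approx 35484.0$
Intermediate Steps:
$I = 8$
$J{\left(B,X \right)} = -25 + B$
$V{\left(R \right)} = - 8 \sqrt{R}$ ($V{\left(R \right)} = 8 \left(- \sqrt{R}\right) = - 8 \sqrt{R}$)
$O{\left(g,G \right)} = - 16 \sqrt{2}$ ($O{\left(g,G \right)} = g 0 - 8 \sqrt{8} = 0 - 8 \cdot 2 \sqrt{2} = 0 - 16 \sqrt{2} = - 16 \sqrt{2}$)
$\left(211 + O{\left(J{\left(-3,4 \right)},-11 \right)}\right)^{2} = \left(211 - 16 \sqrt{2}\right)^{2}$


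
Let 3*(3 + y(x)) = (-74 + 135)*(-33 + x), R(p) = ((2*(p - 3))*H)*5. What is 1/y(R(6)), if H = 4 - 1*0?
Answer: 1/1766 ≈ 0.00056625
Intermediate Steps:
H = 4 (H = 4 + 0 = 4)
R(p) = -120 + 40*p (R(p) = ((2*(p - 3))*4)*5 = ((2*(-3 + p))*4)*5 = ((-6 + 2*p)*4)*5 = (-24 + 8*p)*5 = -120 + 40*p)
y(x) = -674 + 61*x/3 (y(x) = -3 + ((-74 + 135)*(-33 + x))/3 = -3 + (61*(-33 + x))/3 = -3 + (-2013 + 61*x)/3 = -3 + (-671 + 61*x/3) = -674 + 61*x/3)
1/y(R(6)) = 1/(-674 + 61*(-120 + 40*6)/3) = 1/(-674 + 61*(-120 + 240)/3) = 1/(-674 + (61/3)*120) = 1/(-674 + 2440) = 1/1766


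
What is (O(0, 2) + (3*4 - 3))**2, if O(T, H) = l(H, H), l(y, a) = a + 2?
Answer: 169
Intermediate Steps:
l(y, a) = 2 + a
O(T, H) = 2 + H
(O(0, 2) + (3*4 - 3))**2 = ((2 + 2) + (3*4 - 3))**2 = (4 + (12 - 3))**2 = (4 + 9)**2 = 13**2 = 169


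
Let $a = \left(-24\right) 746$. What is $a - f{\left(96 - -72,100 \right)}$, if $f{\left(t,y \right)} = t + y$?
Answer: $-18172$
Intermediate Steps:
$a = -17904$
$a - f{\left(96 - -72,100 \right)} = -17904 - \left(\left(96 - -72\right) + 100\right) = -17904 - \left(\left(96 + 72\right) + 100\right) = -17904 - \left(168 + 100\right) = -17904 - 268 = -18172$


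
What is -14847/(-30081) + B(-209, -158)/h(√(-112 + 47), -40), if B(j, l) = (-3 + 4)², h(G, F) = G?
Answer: 4949/10027 - I*√65/65 ≈ 0.49357 - 0.12403*I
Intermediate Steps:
B(j, l) = 1 (B(j, l) = 1² = 1)
-14847/(-30081) + B(-209, -158)/h(√(-112 + 47), -40) = -14847/(-30081) + 1/√(-112 + 47) = -14847*(-1/30081) + 1/√(-65) = 4949/10027 + 1/(I*√65) = 4949/10027 + 1*(-I*√65/65) = 4949/10027 - I*√65/65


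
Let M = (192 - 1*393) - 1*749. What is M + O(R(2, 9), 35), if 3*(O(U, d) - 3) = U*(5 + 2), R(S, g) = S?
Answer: -2827/3 ≈ -942.33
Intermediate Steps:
O(U, d) = 3 + 7*U/3 (O(U, d) = 3 + (U*(5 + 2))/3 = 3 + (U*7)/3 = 3 + (7*U)/3 = 3 + 7*U/3)
M = -950 (M = (192 - 393) - 749 = -201 - 749 = -950)
M + O(R(2, 9), 35) = -950 + (3 + (7/3)*2) = -950 + (3 + 14/3) = -950 + 23/3 = -2827/3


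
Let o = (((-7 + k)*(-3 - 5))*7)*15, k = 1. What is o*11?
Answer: 55440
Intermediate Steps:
o = 5040 (o = (((-7 + 1)*(-3 - 5))*7)*15 = (-6*(-8)*7)*15 = (48*7)*15 = 336*15 = 5040)
o*11 = 5040*11 = 55440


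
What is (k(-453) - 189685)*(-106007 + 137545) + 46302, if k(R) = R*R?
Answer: 489642214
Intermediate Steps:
k(R) = R²
(k(-453) - 189685)*(-106007 + 137545) + 46302 = ((-453)² - 189685)*(-106007 + 137545) + 46302 = (205209 - 189685)*31538 + 46302 = 15524*31538 + 46302 = 489595912 + 46302 = 489642214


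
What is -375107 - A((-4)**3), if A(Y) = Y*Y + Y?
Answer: -379139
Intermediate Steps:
A(Y) = Y + Y**2 (A(Y) = Y**2 + Y = Y + Y**2)
-375107 - A((-4)**3) = -375107 - (-4)**3*(1 + (-4)**3) = -375107 - (-64)*(1 - 64) = -375107 - (-64)*(-63) = -375107 - 1*4032 = -375107 - 4032 = -379139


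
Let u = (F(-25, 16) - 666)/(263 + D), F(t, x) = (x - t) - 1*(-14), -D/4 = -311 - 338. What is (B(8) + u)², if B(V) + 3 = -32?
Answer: 10135656976/8173881 ≈ 1240.0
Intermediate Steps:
D = 2596 (D = -4*(-311 - 338) = -4*(-649) = 2596)
F(t, x) = 14 + x - t (F(t, x) = (x - t) + 14 = 14 + x - t)
B(V) = -35 (B(V) = -3 - 32 = -35)
u = -611/2859 (u = ((14 + 16 - 1*(-25)) - 666)/(263 + 2596) = ((14 + 16 + 25) - 666)/2859 = (55 - 666)*(1/2859) = -611*1/2859 = -611/2859 ≈ -0.21371)
(B(8) + u)² = (-35 - 611/2859)² = (-100676/2859)² = 10135656976/8173881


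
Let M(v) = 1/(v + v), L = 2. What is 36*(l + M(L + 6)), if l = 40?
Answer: 5769/4 ≈ 1442.3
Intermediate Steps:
M(v) = 1/(2*v)
36*(l + M(L + 6)) = 36*(40 + 1/(2*(2 + 6))) = 36*(40 + (½)/8) = 36*(40 + (½)*(⅛)) = 36*(40 + 1/16) = 36*(641/16) = 5769/4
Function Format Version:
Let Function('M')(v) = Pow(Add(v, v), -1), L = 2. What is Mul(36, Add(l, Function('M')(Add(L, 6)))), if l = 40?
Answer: Rational(5769, 4) ≈ 1442.3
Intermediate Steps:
Function('M')(v) = Mul(Rational(1, 2), Pow(v, -1)) (Function('M')(v) = Pow(Mul(2, v), -1) = Mul(Rational(1, 2), Pow(v, -1)))
Mul(36, Add(l, Function('M')(Add(L, 6)))) = Mul(36, Add(40, Mul(Rational(1, 2), Pow(Add(2, 6), -1)))) = Mul(36, Add(40, Mul(Rational(1, 2), Pow(8, -1)))) = Mul(36, Add(40, Mul(Rational(1, 2), Rational(1, 8)))) = Mul(36, Add(40, Rational(1, 16))) = Mul(36, Rational(641, 16)) = Rational(5769, 4)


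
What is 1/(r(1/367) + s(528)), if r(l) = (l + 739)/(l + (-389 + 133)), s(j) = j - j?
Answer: -93951/271214 ≈ -0.34641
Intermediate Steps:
s(j) = 0
r(l) = (739 + l)/(-256 + l) (r(l) = (739 + l)/(l - 256) = (739 + l)/(-256 + l))
1/(r(1/367) + s(528)) = 1/((739 + 1/367)/(-256 + 1/367) + 0) = 1/((271214/367)/(-93951/367) + 0) = 1/(-367/93951*271214/367 + 0) = 1/(-271214/93951 + 0) = 1/(-271214/93951) = -93951/271214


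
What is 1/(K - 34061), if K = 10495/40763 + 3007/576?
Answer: -23479488/799606221307 ≈ -2.9364e-5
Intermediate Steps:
K = 128619461/23479488 (K = 10495*(1/40763) + 3007*(1/576) = 10495/40763 + 3007/576 = 128619461/23479488 ≈ 5.4780)
1/(K - 34061) = 1/(128619461/23479488 - 34061) = 1/(-799606221307/23479488) = -23479488/799606221307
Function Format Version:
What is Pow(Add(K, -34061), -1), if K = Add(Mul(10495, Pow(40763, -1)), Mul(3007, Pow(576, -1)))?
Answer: Rational(-23479488, 799606221307) ≈ -2.9364e-5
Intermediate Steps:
K = Rational(128619461, 23479488) (K = Add(Mul(10495, Rational(1, 40763)), Mul(3007, Rational(1, 576))) = Add(Rational(10495, 40763), Rational(3007, 576)) = Rational(128619461, 23479488) ≈ 5.4780)
Pow(Add(K, -34061), -1) = Pow(Add(Rational(128619461, 23479488), -34061), -1) = Pow(Rational(-799606221307, 23479488), -1) = Rational(-23479488, 799606221307)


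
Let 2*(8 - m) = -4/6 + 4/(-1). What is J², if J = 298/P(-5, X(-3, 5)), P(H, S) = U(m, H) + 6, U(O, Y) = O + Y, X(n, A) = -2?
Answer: 199809/289 ≈ 691.38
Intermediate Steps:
m = 31/3 (m = 8 - (-4/6 + 4/(-1))/2 = 8 - (-4*⅙ + 4*(-1))/2 = 8 - (-⅔ - 4)/2 = 8 - ½*(-14/3) = 8 + 7/3 = 31/3 ≈ 10.333)
P(H, S) = 49/3 + H (P(H, S) = (31/3 + H) + 6 = 49/3 + H)
J = 447/17 (J = 298/(49/3 - 5) = 298/(34/3) = 298*(3/34) = 447/17 ≈ 26.294)
J² = (447/17)² = 199809/289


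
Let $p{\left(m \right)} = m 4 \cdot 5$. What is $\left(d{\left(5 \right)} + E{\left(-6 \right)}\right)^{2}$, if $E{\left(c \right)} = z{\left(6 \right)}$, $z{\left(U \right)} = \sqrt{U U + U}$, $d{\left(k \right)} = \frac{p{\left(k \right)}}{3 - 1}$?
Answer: $\left(50 + \sqrt{42}\right)^{2} \approx 3190.1$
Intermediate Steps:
$p{\left(m \right)} = 20 m$ ($p{\left(m \right)} = 4 m 5 = 20 m$)
$d{\left(k \right)} = 10 k$ ($d{\left(k \right)} = \frac{20 k}{3 - 1} = \frac{20 k}{2} = 20 k \frac{1}{2} = 10 k$)
$z{\left(U \right)} = \sqrt{U + U^{2}}$ ($z{\left(U \right)} = \sqrt{U^{2} + U} = \sqrt{U + U^{2}}$)
$E{\left(c \right)} = \sqrt{42}$ ($E{\left(c \right)} = \sqrt{6 \left(1 + 6\right)} = \sqrt{6 \cdot 7} = \sqrt{42}$)
$\left(d{\left(5 \right)} + E{\left(-6 \right)}\right)^{2} = \left(10 \cdot 5 + \sqrt{42}\right)^{2} = \left(50 + \sqrt{42}\right)^{2}$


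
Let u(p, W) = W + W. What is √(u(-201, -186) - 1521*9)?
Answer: I*√14061 ≈ 118.58*I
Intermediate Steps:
u(p, W) = 2*W
√(u(-201, -186) - 1521*9) = √(2*(-186) - 1521*9) = √(-372 - 13689) = √(-14061) = I*√14061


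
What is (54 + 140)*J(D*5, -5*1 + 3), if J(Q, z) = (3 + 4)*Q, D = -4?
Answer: -27160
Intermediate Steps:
J(Q, z) = 7*Q
(54 + 140)*J(D*5, -5*1 + 3) = (54 + 140)*(7*(-4*5)) = 194*(7*(-20)) = 194*(-140) = -27160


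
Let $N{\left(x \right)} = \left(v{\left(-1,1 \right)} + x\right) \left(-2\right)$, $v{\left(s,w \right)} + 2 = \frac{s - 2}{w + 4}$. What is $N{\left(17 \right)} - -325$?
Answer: $\frac{1481}{5} \approx 296.2$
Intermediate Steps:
$v{\left(s,w \right)} = -2 + \frac{-2 + s}{4 + w}$ ($v{\left(s,w \right)} = -2 + \frac{s - 2}{w + 4} = -2 + \frac{-2 + s}{4 + w}$)
$N{\left(x \right)} = \frac{26}{5} - 2 x$ ($N{\left(x \right)} = \left(\frac{-10 - 1 - 2}{4 + 1} + x\right) \left(-2\right) = \left(\frac{-10 - 1 - 2}{5} + x\right) \left(-2\right) = \left(\frac{1}{5} \left(-13\right) + x\right) \left(-2\right) = \left(- \frac{13}{5} + x\right) \left(-2\right) = \frac{26}{5} - 2 x$)
$N{\left(17 \right)} - -325 = \left(\frac{26}{5} - 34\right) - -325 = \left(\frac{26}{5} - 34\right) + 325 = - \frac{144}{5} + 325 = \frac{1481}{5}$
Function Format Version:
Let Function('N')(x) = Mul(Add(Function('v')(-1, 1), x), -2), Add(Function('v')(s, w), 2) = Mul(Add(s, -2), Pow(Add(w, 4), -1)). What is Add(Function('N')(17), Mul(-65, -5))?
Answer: Rational(1481, 5) ≈ 296.20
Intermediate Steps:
Function('v')(s, w) = Add(-2, Mul(Pow(Add(4, w), -1), Add(-2, s))) (Function('v')(s, w) = Add(-2, Mul(Add(s, -2), Pow(Add(w, 4), -1))) = Add(-2, Mul(Add(-2, s), Pow(Add(4, w), -1))) = Add(-2, Mul(Pow(Add(4, w), -1), Add(-2, s))))
Function('N')(x) = Add(Rational(26, 5), Mul(-2, x)) (Function('N')(x) = Mul(Add(Mul(Pow(Add(4, 1), -1), Add(-10, -1, Mul(-2, 1))), x), -2) = Mul(Add(Mul(Pow(5, -1), Add(-10, -1, -2)), x), -2) = Mul(Add(Mul(Rational(1, 5), -13), x), -2) = Mul(Add(Rational(-13, 5), x), -2) = Add(Rational(26, 5), Mul(-2, x)))
Add(Function('N')(17), Mul(-65, -5)) = Add(Add(Rational(26, 5), Mul(-2, 17)), Mul(-65, -5)) = Add(Add(Rational(26, 5), -34), 325) = Add(Rational(-144, 5), 325) = Rational(1481, 5)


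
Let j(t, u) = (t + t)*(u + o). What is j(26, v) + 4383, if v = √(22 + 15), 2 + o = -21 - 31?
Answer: 1575 + 52*√37 ≈ 1891.3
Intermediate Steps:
o = -54 (o = -2 + (-21 - 31) = -2 - 52 = -54)
v = √37 ≈ 6.0828
j(t, u) = 2*t*(-54 + u) (j(t, u) = (t + t)*(u - 54) = (2*t)*(-54 + u) = 2*t*(-54 + u))
j(26, v) + 4383 = 2*26*(-54 + √37) + 4383 = (-2808 + 52*√37) + 4383 = 1575 + 52*√37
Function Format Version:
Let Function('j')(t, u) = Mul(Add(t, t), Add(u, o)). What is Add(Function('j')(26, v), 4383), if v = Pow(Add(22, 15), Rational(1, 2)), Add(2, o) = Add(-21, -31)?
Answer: Add(1575, Mul(52, Pow(37, Rational(1, 2)))) ≈ 1891.3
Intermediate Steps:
o = -54 (o = Add(-2, Add(-21, -31)) = Add(-2, -52) = -54)
v = Pow(37, Rational(1, 2)) ≈ 6.0828
Function('j')(t, u) = Mul(2, t, Add(-54, u)) (Function('j')(t, u) = Mul(Add(t, t), Add(u, -54)) = Mul(Mul(2, t), Add(-54, u)) = Mul(2, t, Add(-54, u)))
Add(Function('j')(26, v), 4383) = Add(Mul(2, 26, Add(-54, Pow(37, Rational(1, 2)))), 4383) = Add(Add(-2808, Mul(52, Pow(37, Rational(1, 2)))), 4383) = Add(1575, Mul(52, Pow(37, Rational(1, 2))))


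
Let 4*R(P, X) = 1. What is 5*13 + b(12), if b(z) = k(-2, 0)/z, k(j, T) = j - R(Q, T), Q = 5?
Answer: 1037/16 ≈ 64.813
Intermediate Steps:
R(P, X) = ¼ (R(P, X) = (¼)*1 = ¼)
k(j, T) = -¼ + j (k(j, T) = j - 1*¼ = j - ¼ = -¼ + j)
b(z) = -9/(4*z) (b(z) = (-¼ - 2)/z = -9/(4*z))
5*13 + b(12) = 5*13 - 9/4/12 = 65 - 9/4*1/12 = 65 - 3/16 = 1037/16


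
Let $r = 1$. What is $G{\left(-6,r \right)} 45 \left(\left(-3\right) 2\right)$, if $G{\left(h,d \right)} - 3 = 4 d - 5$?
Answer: $-540$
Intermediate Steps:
$G{\left(h,d \right)} = -2 + 4 d$ ($G{\left(h,d \right)} = 3 + \left(4 d - 5\right) = 3 + \left(-5 + 4 d\right) = -2 + 4 d$)
$G{\left(-6,r \right)} 45 \left(\left(-3\right) 2\right) = \left(-2 + 4 \cdot 1\right) 45 \left(\left(-3\right) 2\right) = \left(-2 + 4\right) 45 \left(-6\right) = 2 \cdot 45 \left(-6\right) = 90 \left(-6\right) = -540$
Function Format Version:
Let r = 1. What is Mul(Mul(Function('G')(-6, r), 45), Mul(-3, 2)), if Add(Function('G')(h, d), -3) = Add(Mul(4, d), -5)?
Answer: -540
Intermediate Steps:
Function('G')(h, d) = Add(-2, Mul(4, d)) (Function('G')(h, d) = Add(3, Add(Mul(4, d), -5)) = Add(3, Add(-5, Mul(4, d))) = Add(-2, Mul(4, d)))
Mul(Mul(Function('G')(-6, r), 45), Mul(-3, 2)) = Mul(Mul(Add(-2, Mul(4, 1)), 45), Mul(-3, 2)) = Mul(Mul(Add(-2, 4), 45), -6) = Mul(Mul(2, 45), -6) = Mul(90, -6) = -540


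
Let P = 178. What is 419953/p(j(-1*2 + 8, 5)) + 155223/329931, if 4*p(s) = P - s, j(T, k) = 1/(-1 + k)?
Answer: 246333175049/26064549 ≈ 9450.9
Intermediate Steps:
p(s) = 89/2 - s/4 (p(s) = (178 - s)/4 = 89/2 - s/4)
419953/p(j(-1*2 + 8, 5)) + 155223/329931 = 419953/(89/2 - 1/(4*(-1 + 5))) + 155223/329931 = 419953/(89/2 - ¼/4) + 155223*(1/329931) = 419953/(89/2 - ¼*¼) + 17247/36659 = 419953/(89/2 - 1/16) + 17247/36659 = 419953/(711/16) + 17247/36659 = 419953*(16/711) + 17247/36659 = 6719248/711 + 17247/36659 = 246333175049/26064549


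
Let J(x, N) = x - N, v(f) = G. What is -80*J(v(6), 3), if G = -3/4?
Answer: 300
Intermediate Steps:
G = -3/4 (G = -3*1/4 = -3/4 ≈ -0.75000)
v(f) = -3/4
-80*J(v(6), 3) = -80*(-3/4 - 1*3) = -80*(-3/4 - 3) = -80*(-15/4) = 300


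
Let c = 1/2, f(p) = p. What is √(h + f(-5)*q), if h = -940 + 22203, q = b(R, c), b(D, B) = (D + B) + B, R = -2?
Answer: 2*√5317 ≈ 145.84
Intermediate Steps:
c = ½ ≈ 0.50000
b(D, B) = D + 2*B (b(D, B) = (B + D) + B = D + 2*B)
q = -1 (q = -2 + 2*(½) = -2 + 1 = -1)
h = 21263
√(h + f(-5)*q) = √(21263 - 5*(-1)) = √(21263 + 5) = √21268 = 2*√5317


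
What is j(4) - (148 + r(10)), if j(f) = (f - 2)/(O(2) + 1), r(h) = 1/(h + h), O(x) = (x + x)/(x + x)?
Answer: -2941/20 ≈ -147.05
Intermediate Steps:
O(x) = 1 (O(x) = (2*x)/((2*x)) = (2*x)*(1/(2*x)) = 1)
r(h) = 1/(2*h)
j(f) = -1 + f/2 (j(f) = (f - 2)/(1 + 1) = (-2 + f)/2 = (-2 + f)*(1/2) = -1 + f/2)
j(4) - (148 + r(10)) = (-1 + (1/2)*4) - (148 + (1/2)/10) = (-1 + 2) - (148 + (1/2)*(1/10)) = 1 - (148 + 1/20) = 1 - 1*2961/20 = 1 - 2961/20 = -2941/20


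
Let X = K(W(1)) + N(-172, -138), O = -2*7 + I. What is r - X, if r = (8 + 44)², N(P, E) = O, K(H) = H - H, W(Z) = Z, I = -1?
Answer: 2719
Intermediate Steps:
K(H) = 0
O = -15 (O = -2*7 - 1 = -14 - 1 = -15)
N(P, E) = -15
X = -15 (X = 0 - 15 = -15)
r = 2704 (r = 52² = 2704)
r - X = 2704 - 1*(-15) = 2704 + 15 = 2719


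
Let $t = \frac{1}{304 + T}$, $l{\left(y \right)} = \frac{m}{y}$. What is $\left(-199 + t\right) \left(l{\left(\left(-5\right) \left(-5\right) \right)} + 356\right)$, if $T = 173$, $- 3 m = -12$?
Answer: $- \frac{5315632}{75} \approx -70875.0$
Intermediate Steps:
$m = 4$ ($m = \left(- \frac{1}{3}\right) \left(-12\right) = 4$)
$l{\left(y \right)} = \frac{4}{y}$
$t = \frac{1}{477}$ ($t = \frac{1}{304 + 173} = \frac{1}{477} \approx 0.0020964$)
$\left(-199 + t\right) \left(l{\left(\left(-5\right) \left(-5\right) \right)} + 356\right) = \left(-199 + \frac{1}{477}\right) \left(\frac{4}{\left(-5\right) \left(-5\right)} + 356\right) = - \frac{94922 \left(\frac{4}{25} + 356\right)}{477} = \left(- \frac{94922}{477}\right) \frac{8904}{25} = - \frac{5315632}{75}$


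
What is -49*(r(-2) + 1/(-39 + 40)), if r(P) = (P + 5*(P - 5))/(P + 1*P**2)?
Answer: 1715/2 ≈ 857.50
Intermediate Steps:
r(P) = (-25 + 6*P)/(P + P**2) (r(P) = (P + 5*(-5 + P))/(P + P**2) = (P + (-25 + 5*P))/(P + P**2) = (-25 + 6*P)/(P + P**2))
-49*(r(-2) + 1/(-39 + 40)) = -49*((-25 + 6*(-2))/((-2)*(1 - 2)) + 1/(-39 + 40)) = -49*(-1/2*(-25 - 12)/(-1) + 1/1) = -49*(-1/2*(-1)*(-37) + 1) = -49*(-37/2 + 1) = -49*(-35/2) = 1715/2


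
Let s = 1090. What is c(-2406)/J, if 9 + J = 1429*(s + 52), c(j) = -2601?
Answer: -2601/1631909 ≈ -0.0015938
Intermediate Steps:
J = 1631909 (J = -9 + 1429*(1090 + 52) = -9 + 1429*1142 = -9 + 1631918 = 1631909)
c(-2406)/J = -2601/1631909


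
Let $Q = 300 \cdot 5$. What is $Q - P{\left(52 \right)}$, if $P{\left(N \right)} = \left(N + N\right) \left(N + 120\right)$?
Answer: $-16388$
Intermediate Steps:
$Q = 1500$
$P{\left(N \right)} = 2 N \left(120 + N\right)$
$Q - P{\left(52 \right)} = 1500 - 2 \cdot 52 \left(120 + 52\right) = 1500 - 2 \cdot 52 \cdot 172 = 1500 - 17888 = -16388$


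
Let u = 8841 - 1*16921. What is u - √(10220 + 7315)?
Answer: -8080 - √17535 ≈ -8212.4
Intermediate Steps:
u = -8080 (u = 8841 - 16921 = -8080)
u - √(10220 + 7315) = -8080 - √(10220 + 7315) = -8080 - √17535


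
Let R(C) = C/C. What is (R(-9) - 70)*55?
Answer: -3795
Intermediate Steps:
R(C) = 1
(R(-9) - 70)*55 = (1 - 70)*55 = -69*55 = -3795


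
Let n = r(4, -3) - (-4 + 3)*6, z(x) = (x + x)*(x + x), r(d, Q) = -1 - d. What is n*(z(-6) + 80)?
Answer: 224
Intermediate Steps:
z(x) = 4*x² (z(x) = (2*x)*(2*x) = 4*x²)
n = 1 (n = (-1 - 1*4) - (-4 + 3)*6 = (-1 - 4) - (-1)*6 = -5 - 1*(-6) = -5 + 6 = 1)
n*(z(-6) + 80) = 1*(4*(-6)² + 80) = 1*(4*36 + 80) = 1*(144 + 80) = 1*224 = 224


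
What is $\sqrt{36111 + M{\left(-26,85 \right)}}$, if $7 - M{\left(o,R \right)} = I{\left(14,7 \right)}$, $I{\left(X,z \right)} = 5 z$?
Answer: $\sqrt{36083} \approx 189.96$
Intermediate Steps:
$M{\left(o,R \right)} = -28$ ($M{\left(o,R \right)} = 7 - 5 \cdot 7 = 7 - 35 = -28$)
$\sqrt{36111 + M{\left(-26,85 \right)}} = \sqrt{36111 - 28} = \sqrt{36083}$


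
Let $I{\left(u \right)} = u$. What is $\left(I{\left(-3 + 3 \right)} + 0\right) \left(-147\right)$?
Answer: $0$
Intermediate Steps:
$\left(I{\left(-3 + 3 \right)} + 0\right) \left(-147\right) = \left(\left(-3 + 3\right) + 0\right) \left(-147\right) = \left(0 + 0\right) \left(-147\right) = 0 \left(-147\right) = 0$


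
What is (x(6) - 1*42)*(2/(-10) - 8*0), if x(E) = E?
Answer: 36/5 ≈ 7.2000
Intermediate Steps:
(x(6) - 1*42)*(2/(-10) - 8*0) = (6 - 1*42)*(2/(-10) - 8*0) = (6 - 42)*(2*(-⅒) + 0) = -36*(-⅕ + 0) = -36*(-⅕) = 36/5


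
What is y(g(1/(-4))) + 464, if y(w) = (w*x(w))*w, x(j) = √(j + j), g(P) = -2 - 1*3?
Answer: 464 + 25*I*√10 ≈ 464.0 + 79.057*I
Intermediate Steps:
g(P) = -5 (g(P) = -2 - 3 = -5)
x(j) = √2*√j (x(j) = √(2*j) = √2*√j)
y(w) = √2*w^(5/2) (y(w) = (w*(√2*√w))*w = (√2*w^(3/2))*w = √2*w^(5/2))
y(g(1/(-4))) + 464 = √2*(-5)^(5/2) + 464 = √2*(25*I*√5) + 464 = 25*I*√10 + 464 = 464 + 25*I*√10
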